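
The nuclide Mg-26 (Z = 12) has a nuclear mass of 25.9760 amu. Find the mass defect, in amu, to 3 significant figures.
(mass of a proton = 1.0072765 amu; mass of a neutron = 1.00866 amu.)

Σm = 12·m_p + 14·m_n = 12.0873180 + 14.12124 = 26.2085580 amu
The mass defect is 26.2085580 − 25.9760 = 0.2325580 amu.

0.233 amu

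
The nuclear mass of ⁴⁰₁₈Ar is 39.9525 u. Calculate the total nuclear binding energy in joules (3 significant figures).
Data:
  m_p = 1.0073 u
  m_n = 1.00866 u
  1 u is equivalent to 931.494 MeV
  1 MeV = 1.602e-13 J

The nucleus contains 18 protons and 40 − 18 = 22 neutrons.
Σm = 18·m_p + 22·m_n = 18.1314 + 22.19052 = 40.32192 u
Δm = 40.32192 − 39.9525 = 0.36942 u
Binding energy = Δm·c² = 0.36942 × 931.494 MeV/u = 344.113 MeV
In joules: 344.113 MeV × 1.602e-13 J/MeV = 5.5127e-11 J

5.51e-11 J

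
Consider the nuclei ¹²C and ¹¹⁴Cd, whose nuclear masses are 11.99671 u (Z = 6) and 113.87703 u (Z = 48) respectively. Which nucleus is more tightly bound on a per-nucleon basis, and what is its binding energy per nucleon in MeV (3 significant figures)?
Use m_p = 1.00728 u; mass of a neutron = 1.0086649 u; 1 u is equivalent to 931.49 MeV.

¹¹⁴Cd; 8.53 MeV/nucleon

¹²C: Σm = 6(1.00728) + 6(1.0086649) = 12.0956694 u; Δm = 0.0989594 u; E_B = 92.180 MeV; E_B/A = 7.682 MeV
¹¹⁴Cd: Σm = 48(1.00728) + 66(1.0086649) = 114.9213234 u; Δm = 1.0442934 u; E_B = 972.75 MeV; E_B/A = 8.533 MeV
¹¹⁴Cd has the higher binding energy per nucleon, so it is the more tightly bound nucleus.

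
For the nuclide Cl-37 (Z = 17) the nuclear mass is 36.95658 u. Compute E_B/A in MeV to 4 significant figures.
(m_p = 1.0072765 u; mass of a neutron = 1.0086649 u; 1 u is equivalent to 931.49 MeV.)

8.570 MeV/nucleon

The nucleus contains 17 protons and 37 − 17 = 20 neutrons.
Total constituent mass: 17 × 1.0072765 + 20 × 1.0086649 = 37.2969985 u
The mass defect is 37.2969985 − 36.95658 = 0.3404185 u.
E_B = 0.3404185 × 931.49 = 317.096 MeV
BE/A = 317.096 MeV / 37 = 8.570 MeV/nucleon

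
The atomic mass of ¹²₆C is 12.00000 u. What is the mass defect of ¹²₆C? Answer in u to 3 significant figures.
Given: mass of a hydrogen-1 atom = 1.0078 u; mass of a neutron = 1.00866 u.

0.0988 u

Mass of separated nucleons = 6(1.0078) + 6(1.00866) = 6.0468 + 6.05196 = 12.09876 u
Mass defect Δm = 12.09876 − 12.00000 = 0.09876 u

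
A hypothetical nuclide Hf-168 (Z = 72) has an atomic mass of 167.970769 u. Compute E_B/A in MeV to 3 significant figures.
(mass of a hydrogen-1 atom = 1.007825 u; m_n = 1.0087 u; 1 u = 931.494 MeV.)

Z = 72, so N = A − Z = 168 − 72 = 96.
Mass of separated nucleons = 72(1.007825) + 96(1.0087) = 72.563400 + 96.8352 = 169.398600 u
Mass defect Δm = 169.398600 − 167.970769 = 1.427831 u
Binding energy = Δm·c² = 1.427831 × 931.494 MeV/u = 1330.02 MeV
BE/A = 1330.02 MeV / 168 = 7.917 MeV/nucleon

7.92 MeV/nucleon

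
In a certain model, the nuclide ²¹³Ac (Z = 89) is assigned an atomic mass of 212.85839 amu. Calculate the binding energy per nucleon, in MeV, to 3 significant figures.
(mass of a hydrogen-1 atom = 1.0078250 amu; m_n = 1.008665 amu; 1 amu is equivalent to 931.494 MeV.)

8.36 MeV/nucleon

Σm = 89·m(¹H) + 124·m_n = 89.6964250 + 125.074460 = 214.7708850 amu
The mass defect is 214.7708850 − 212.85839 = 1.9124950 amu.
Converting to energy: 1.9124950 amu × 931.494 MeV/amu = 1781.48 MeV
Dividing by A = 213 gives 8.364 MeV per nucleon.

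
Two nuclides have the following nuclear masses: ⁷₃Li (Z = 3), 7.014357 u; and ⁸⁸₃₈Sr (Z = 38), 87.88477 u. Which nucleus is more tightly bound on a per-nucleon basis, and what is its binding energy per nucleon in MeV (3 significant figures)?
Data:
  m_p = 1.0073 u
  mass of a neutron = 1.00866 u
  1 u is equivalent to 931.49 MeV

⁸⁸₃₈Sr; 8.74 MeV/nucleon

⁷₃Li: Σm = 3(1.0073) + 4(1.00866) = 7.05654 u; Δm = 0.042183 u; E_B = 39.293 MeV; E_B/A = 5.613 MeV
⁸⁸₃₈Sr: Σm = 38(1.0073) + 50(1.00866) = 88.71040 u; Δm = 0.82563 u; E_B = 769.07 MeV; E_B/A = 8.739 MeV
⁸⁸₃₈Sr has the higher binding energy per nucleon, so it is the more tightly bound nucleus.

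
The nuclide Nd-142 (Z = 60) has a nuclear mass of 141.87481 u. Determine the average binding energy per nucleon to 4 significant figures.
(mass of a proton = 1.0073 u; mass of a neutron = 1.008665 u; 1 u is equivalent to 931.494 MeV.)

Z = 60, so N = A − Z = 142 − 60 = 82.
Σm = 60·m_p + 82·m_n = 60.4380 + 82.710530 = 143.148530 u
The mass defect is 143.148530 − 141.87481 = 1.273720 u.
E_B = 1.273720 × 931.494 = 1186.46 MeV
BE/A = 1186.46 MeV / 142 = 8.355 MeV/nucleon

8.355 MeV/nucleon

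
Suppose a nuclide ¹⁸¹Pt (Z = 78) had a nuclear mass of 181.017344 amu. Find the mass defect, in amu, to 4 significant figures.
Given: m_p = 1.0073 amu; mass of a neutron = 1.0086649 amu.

Total constituent mass: 78 × 1.0073 + 103 × 1.0086649 = 182.4618847 amu
Mass defect Δm = 182.4618847 − 181.017344 = 1.4445407 amu

1.445 amu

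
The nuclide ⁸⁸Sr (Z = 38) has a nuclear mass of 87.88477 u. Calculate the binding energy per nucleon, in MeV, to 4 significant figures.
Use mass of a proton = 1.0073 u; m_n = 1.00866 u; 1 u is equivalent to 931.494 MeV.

8.739 MeV/nucleon

Mass of separated nucleons = 38(1.0073) + 50(1.00866) = 38.2774 + 50.43300 = 88.71040 u
Mass defect Δm = 88.71040 − 87.88477 = 0.82563 u
Converting to energy: 0.82563 u × 931.494 MeV/u = 769.069 MeV
BE/A = 769.069 MeV / 88 = 8.739 MeV/nucleon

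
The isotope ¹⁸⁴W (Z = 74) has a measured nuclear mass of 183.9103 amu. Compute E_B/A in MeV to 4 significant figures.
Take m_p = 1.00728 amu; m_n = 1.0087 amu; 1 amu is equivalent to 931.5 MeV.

Total constituent mass: 74 × 1.00728 + 110 × 1.0087 = 185.49572 amu
Δm = 185.49572 − 183.9103 = 1.58542 amu
Binding energy = Δm·c² = 1.58542 × 931.5 MeV/amu = 1476.82 MeV
Per nucleon: 1476.82 / 184 = 8.026 MeV

8.026 MeV/nucleon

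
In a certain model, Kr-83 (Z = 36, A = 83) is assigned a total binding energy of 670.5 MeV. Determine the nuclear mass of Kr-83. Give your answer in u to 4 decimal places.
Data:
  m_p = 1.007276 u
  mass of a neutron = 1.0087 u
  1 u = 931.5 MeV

82.9510 u

Mass defect = 670.5 MeV / (931.5 MeV/u) = 0.719807 u
Constituent mass = 36(1.007276) + 47(1.0087) = 83.670836 u
Nuclear mass = 83.670836 − 0.719807 = 82.951029 u ≈ 82.9510 u (to 4 decimal places)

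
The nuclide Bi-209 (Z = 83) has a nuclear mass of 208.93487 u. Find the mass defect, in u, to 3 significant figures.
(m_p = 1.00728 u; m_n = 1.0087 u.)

Mass of separated nucleons = 83(1.00728) + 126(1.0087) = 83.60424 + 127.0962 = 210.70044 u
Δm = 210.70044 − 208.93487 = 1.76557 u

1.77 u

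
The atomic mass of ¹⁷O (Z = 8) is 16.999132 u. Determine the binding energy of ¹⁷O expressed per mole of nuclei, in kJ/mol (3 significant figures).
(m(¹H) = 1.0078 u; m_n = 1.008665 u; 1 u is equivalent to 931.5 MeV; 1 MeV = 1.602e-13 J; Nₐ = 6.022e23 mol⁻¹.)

With 8 protons and 9 neutrons (A = 17):
Mass of separated nucleons = 8(1.0078) + 9(1.008665) = 8.0624 + 9.077985 = 17.140385 u
Δm = 17.140385 − 16.999132 = 0.141253 u
Binding energy = Δm·c² = 0.141253 × 931.5 MeV/u = 131.577 MeV
Per nucleus in joules: 131.577 MeV × 1.602e-13 J/MeV = 2.1079e-11 J
Per mole: 2.1079e-11 J × 6.022e23 mol⁻¹ = 1.2694e+13 J/mol

1.27e+10 kJ/mol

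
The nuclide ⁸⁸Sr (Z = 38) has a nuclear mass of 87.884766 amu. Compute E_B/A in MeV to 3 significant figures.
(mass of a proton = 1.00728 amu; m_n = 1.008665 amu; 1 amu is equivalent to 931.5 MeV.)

8.73 MeV/nucleon

Mass of separated nucleons = 38(1.00728) + 50(1.008665) = 38.27664 + 50.433250 = 88.709890 amu
The mass defect is 88.709890 − 87.884766 = 0.825124 amu.
E_B = 0.825124 × 931.5 = 768.603 MeV
Dividing by A = 88 gives 8.734 MeV per nucleon.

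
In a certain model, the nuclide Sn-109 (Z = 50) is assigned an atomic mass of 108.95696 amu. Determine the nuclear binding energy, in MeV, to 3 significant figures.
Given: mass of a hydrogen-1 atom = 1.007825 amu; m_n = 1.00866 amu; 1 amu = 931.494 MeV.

880 MeV

Z = 50, so N = A − Z = 109 − 50 = 59.
Total constituent mass: 50 × 1.007825 + 59 × 1.00866 = 109.902190 amu
Δm = 109.902190 − 108.95696 = 0.945230 amu
E_B = 0.945230 × 931.494 = 880.476 MeV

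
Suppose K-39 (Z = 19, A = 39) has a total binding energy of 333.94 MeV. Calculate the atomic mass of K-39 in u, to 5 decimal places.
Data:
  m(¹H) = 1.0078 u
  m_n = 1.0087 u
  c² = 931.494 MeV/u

38.96370 u

Mass defect = 333.94 MeV / (931.494 MeV/u) = 0.3584994 u
Constituent mass = 19(1.0078) + 20(1.0087) = 39.3222 u
Atomic mass = 39.3222 − 0.3584994 = 38.9637006 u ≈ 38.96370 u (to 5 decimal places)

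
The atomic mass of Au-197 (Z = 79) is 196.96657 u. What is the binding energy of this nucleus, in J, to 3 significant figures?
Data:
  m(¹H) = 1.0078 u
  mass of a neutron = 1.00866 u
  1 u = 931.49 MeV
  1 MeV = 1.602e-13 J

2.49e-10 J

Total constituent mass: 79 × 1.0078 + 118 × 1.00866 = 198.63808 u
Δm = 198.63808 − 196.96657 = 1.67151 u
Binding energy = Δm·c² = 1.67151 × 931.49 MeV/u = 1556.99 MeV
In joules: 1556.99 MeV × 1.602e-13 J/MeV = 2.4943e-10 J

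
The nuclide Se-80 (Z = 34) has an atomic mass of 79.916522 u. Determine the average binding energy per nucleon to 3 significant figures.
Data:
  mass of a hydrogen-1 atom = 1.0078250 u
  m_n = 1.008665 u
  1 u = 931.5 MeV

The nucleus contains 34 protons and 80 − 34 = 46 neutrons.
Mass of separated nucleons = 34(1.0078250) + 46(1.008665) = 34.2660500 + 46.398590 = 80.6646400 u
The mass defect is 80.6646400 − 79.916522 = 0.7481180 u.
E_B = 0.7481180 × 931.5 = 696.872 MeV
Per nucleon: 696.872 / 80 = 8.711 MeV

8.71 MeV/nucleon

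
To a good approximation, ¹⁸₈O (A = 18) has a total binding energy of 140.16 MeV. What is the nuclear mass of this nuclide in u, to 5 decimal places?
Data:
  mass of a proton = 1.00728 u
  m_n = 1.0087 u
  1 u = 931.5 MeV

17.99477 u

Mass defect = 140.16 MeV / (931.5 MeV/u) = 0.1504670 u
Constituent mass = 8(1.00728) + 10(1.0087) = 18.14524 u
Nuclear mass = 18.14524 − 0.1504670 = 17.9947730 u ≈ 17.99477 u (to 5 decimal places)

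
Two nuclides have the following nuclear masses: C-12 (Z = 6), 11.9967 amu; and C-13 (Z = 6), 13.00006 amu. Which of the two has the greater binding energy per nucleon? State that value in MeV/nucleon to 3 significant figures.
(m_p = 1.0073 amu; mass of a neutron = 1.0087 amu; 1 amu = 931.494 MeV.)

C-12: Σm = 6(1.0073) + 6(1.0087) = 12.0960 amu; Δm = 0.0993 amu; E_B = 92.497 MeV; E_B/A = 7.708 MeV
C-13: Σm = 6(1.0073) + 7(1.0087) = 13.1047 amu; Δm = 0.10464 amu; E_B = 97.472 MeV; E_B/A = 7.498 MeV
C-12 has the higher binding energy per nucleon, so it is the more tightly bound nucleus.

C-12; 7.71 MeV/nucleon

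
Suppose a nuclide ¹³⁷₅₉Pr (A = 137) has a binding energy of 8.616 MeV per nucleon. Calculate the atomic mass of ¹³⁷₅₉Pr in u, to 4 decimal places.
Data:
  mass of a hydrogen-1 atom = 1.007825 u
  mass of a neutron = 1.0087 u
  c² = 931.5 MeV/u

136.8731 u

Total binding energy = 137 × 8.616 = 1180.392 MeV
Mass defect = 1180.392 MeV / (931.5 MeV/u) = 1.267195 u
Constituent mass = 59(1.007825) + 78(1.0087) = 138.140275 u
Atomic mass = 138.140275 − 1.267195 = 136.873080 u ≈ 136.8731 u (to 4 decimal places)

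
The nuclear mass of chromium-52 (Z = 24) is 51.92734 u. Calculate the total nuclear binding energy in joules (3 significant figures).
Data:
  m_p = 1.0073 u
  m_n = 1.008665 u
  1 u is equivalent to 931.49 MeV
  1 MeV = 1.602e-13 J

7.32e-11 J

The nucleus contains 24 protons and 52 − 24 = 28 neutrons.
Σm = 24·m_p + 28·m_n = 24.1752 + 28.242620 = 52.417820 u
Mass defect Δm = 52.417820 − 51.92734 = 0.490480 u
E_B = 0.490480 × 931.49 = 456.877 MeV
In joules: 456.877 MeV × 1.602e-13 J/MeV = 7.3192e-11 J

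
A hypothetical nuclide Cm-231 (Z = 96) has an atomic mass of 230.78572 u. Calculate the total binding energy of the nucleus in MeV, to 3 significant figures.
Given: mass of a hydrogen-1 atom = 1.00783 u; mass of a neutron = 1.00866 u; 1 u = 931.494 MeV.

1990 MeV

Mass of separated nucleons = 96(1.00783) + 135(1.00866) = 96.75168 + 136.16910 = 232.92078 u
Mass defect Δm = 232.92078 − 230.78572 = 2.13506 u
E_B = 2.13506 × 931.494 = 1988.80 MeV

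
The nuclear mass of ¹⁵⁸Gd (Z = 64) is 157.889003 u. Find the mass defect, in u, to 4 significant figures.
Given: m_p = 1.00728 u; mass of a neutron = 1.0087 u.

With 64 protons and 94 neutrons (A = 158):
Mass of separated nucleons = 64(1.00728) + 94(1.0087) = 64.46592 + 94.8178 = 159.28372 u
Mass defect Δm = 159.28372 − 157.889003 = 1.394717 u

1.395 u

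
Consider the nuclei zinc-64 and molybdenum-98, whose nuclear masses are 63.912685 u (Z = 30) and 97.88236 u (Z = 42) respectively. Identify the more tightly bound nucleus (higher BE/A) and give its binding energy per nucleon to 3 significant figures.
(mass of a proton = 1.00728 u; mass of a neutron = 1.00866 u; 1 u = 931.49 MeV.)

zinc-64: Σm = 30(1.00728) + 34(1.00866) = 64.51284 u; Δm = 0.600155 u; E_B = 559.038 MeV; E_B/A = 8.73497 MeV
molybdenum-98: Σm = 42(1.00728) + 56(1.00866) = 98.79072 u; Δm = 0.90836 u; E_B = 846.13 MeV; E_B/A = 8.634 MeV
zinc-64 has the higher binding energy per nucleon, so it is the more tightly bound nucleus.

zinc-64; 8.73 MeV/nucleon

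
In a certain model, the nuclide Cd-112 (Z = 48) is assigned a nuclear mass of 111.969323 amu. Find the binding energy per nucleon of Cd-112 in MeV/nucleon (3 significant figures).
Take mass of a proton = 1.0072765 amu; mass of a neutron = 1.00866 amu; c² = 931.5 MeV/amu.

With 48 protons and 64 neutrons (A = 112):
Σm = 48·m_p + 64·m_n = 48.3492720 + 64.55424 = 112.9035120 amu
The mass defect is 112.9035120 − 111.969323 = 0.9341890 amu.
Binding energy = Δm·c² = 0.9341890 × 931.5 MeV/amu = 870.197 MeV
BE/A = 870.197 MeV / 112 = 7.770 MeV/nucleon

7.77 MeV/nucleon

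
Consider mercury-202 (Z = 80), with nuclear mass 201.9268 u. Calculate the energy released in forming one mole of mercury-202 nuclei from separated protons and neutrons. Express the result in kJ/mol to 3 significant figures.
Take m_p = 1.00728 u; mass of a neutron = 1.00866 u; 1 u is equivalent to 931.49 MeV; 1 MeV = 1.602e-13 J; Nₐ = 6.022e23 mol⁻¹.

1.54e+11 kJ/mol

Total constituent mass: 80 × 1.00728 + 122 × 1.00866 = 203.63892 u
Δm = 203.63892 − 201.9268 = 1.71212 u
Binding energy = Δm·c² = 1.71212 × 931.49 MeV/u = 1594.82 MeV
Per nucleus in joules: 1594.82 MeV × 1.602e-13 J/MeV = 2.5549e-10 J
Per mole: 2.5549e-10 J × 6.022e23 mol⁻¹ = 1.5386e+14 J/mol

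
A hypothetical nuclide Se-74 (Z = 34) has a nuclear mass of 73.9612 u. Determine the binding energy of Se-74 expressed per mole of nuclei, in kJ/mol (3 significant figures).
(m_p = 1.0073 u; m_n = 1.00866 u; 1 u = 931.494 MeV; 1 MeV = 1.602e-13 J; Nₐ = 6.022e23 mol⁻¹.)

Σm = 34·m_p + 40·m_n = 34.2482 + 40.34640 = 74.59460 u
Δm = 74.59460 − 73.9612 = 0.63340 u
Converting to energy: 0.63340 u × 931.494 MeV/u = 590.008 MeV
Per nucleus in joules: 590.008 MeV × 1.602e-13 J/MeV = 9.4519e-11 J
Per mole: 9.4519e-11 J × 6.022e23 mol⁻¹ = 5.6919e+13 J/mol

5.69e+10 kJ/mol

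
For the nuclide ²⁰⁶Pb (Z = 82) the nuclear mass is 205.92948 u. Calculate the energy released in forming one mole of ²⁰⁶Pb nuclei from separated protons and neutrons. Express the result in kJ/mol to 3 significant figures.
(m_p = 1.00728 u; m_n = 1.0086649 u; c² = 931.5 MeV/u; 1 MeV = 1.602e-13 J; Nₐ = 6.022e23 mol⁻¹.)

1.57e+11 kJ/mol

Mass of separated nucleons = 82(1.00728) + 124(1.0086649) = 82.59696 + 125.0744476 = 207.6714076 u
The mass defect is 207.6714076 − 205.92948 = 1.7419276 u.
Converting to energy: 1.7419276 u × 931.5 MeV/u = 1622.61 MeV
Per nucleus in joules: 1622.61 MeV × 1.602e-13 J/MeV = 2.5994e-10 J
Per mole: 2.5994e-10 J × 6.022e23 mol⁻¹ = 1.5654e+14 J/mol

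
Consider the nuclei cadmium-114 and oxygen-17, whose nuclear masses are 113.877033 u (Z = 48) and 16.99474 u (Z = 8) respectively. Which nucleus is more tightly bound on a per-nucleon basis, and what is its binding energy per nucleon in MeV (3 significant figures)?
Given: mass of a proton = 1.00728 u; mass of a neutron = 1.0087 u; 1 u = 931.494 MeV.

cadmium-114: Σm = 48(1.00728) + 66(1.0087) = 114.92364 u; Δm = 1.046607 u; E_B = 974.91 MeV; E_B/A = 8.552 MeV
oxygen-17: Σm = 8(1.00728) + 9(1.0087) = 17.13654 u; Δm = 0.14180 u; E_B = 132.09 MeV; E_B/A = 7.770 MeV
cadmium-114 has the higher binding energy per nucleon, so it is the more tightly bound nucleus.

cadmium-114; 8.55 MeV/nucleon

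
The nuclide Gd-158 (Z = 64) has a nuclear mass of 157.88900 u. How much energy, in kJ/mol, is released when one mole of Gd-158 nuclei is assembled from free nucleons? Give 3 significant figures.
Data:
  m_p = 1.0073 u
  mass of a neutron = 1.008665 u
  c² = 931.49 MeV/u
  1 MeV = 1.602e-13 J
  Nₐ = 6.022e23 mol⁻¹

Z = 64, so N = A − Z = 158 − 64 = 94.
Mass of separated nucleons = 64(1.0073) + 94(1.008665) = 64.4672 + 94.814510 = 159.281710 u
Mass defect Δm = 159.281710 − 157.88900 = 1.392710 u
E_B = 1.392710 × 931.49 = 1297.30 MeV
Per nucleus in joules: 1297.30 MeV × 1.602e-13 J/MeV = 2.0783e-10 J
Per mole: 2.0783e-10 J × 6.022e23 mol⁻¹ = 1.2516e+14 J/mol

1.25e+11 kJ/mol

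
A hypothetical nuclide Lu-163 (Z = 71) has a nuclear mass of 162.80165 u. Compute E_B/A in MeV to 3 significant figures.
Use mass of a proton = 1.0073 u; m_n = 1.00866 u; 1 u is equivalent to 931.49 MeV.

Σm = 71·m_p + 92·m_n = 71.5183 + 92.79672 = 164.31502 u
The mass defect is 164.31502 − 162.80165 = 1.51337 u.
Binding energy = Δm·c² = 1.51337 × 931.49 MeV/u = 1409.69 MeV
Dividing by A = 163 gives 8.648 MeV per nucleon.

8.65 MeV/nucleon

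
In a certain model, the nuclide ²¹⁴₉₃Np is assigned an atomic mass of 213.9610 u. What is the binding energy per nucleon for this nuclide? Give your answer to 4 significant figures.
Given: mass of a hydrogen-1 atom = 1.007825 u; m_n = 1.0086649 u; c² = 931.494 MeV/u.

7.901 MeV/nucleon

Z = 93, so N = A − Z = 214 − 93 = 121.
Σm = 93·m(¹H) + 121·m_n = 93.727725 + 122.0484529 = 215.7761779 u
The mass defect is 215.7761779 − 213.9610 = 1.8151779 u.
Converting to energy: 1.8151779 u × 931.494 MeV/u = 1690.83 MeV
Per nucleon: 1690.83 / 214 = 7.901 MeV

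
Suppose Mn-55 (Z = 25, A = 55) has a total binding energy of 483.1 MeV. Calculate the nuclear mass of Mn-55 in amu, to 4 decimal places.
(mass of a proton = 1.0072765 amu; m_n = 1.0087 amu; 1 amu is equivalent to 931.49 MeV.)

Mass defect = 483.1 MeV / (931.49 MeV/amu) = 0.518631 amu
Constituent mass = 25(1.0072765) + 30(1.0087) = 55.4429125 amu
Nuclear mass = 55.4429125 − 0.518631 = 54.9242815 amu ≈ 54.9243 amu (to 4 decimal places)

54.9243 amu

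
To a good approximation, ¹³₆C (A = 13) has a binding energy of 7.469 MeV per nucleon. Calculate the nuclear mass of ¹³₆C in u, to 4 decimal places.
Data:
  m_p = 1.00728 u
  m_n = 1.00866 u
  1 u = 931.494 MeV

Total binding energy = 13 × 7.469 = 97.097 MeV
Mass defect = 97.097 MeV / (931.494 MeV/u) = 0.104238 u
Constituent mass = 6(1.00728) + 7(1.00866) = 13.10430 u
Nuclear mass = 13.10430 − 0.104238 = 13.000062 u ≈ 13.0001 u (to 4 decimal places)

13.0001 u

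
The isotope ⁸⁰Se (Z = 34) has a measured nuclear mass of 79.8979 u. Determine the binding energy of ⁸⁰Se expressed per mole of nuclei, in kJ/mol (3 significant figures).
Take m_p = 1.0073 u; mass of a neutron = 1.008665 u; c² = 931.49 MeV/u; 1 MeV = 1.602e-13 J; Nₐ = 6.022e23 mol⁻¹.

With 34 protons and 46 neutrons (A = 80):
Mass of separated nucleons = 34(1.0073) + 46(1.008665) = 34.2482 + 46.398590 = 80.646790 u
Mass defect Δm = 80.646790 − 79.8979 = 0.748890 u
E_B = 0.748890 × 931.49 = 697.584 MeV
Per nucleus in joules: 697.584 MeV × 1.602e-13 J/MeV = 1.1175e-10 J
Per mole: 1.1175e-10 J × 6.022e23 mol⁻¹ = 6.7296e+13 J/mol

6.73e+10 kJ/mol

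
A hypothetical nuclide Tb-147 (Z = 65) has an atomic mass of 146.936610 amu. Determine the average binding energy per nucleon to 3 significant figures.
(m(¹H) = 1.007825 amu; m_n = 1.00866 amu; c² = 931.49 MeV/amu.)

8.12 MeV/nucleon

Mass of separated nucleons = 65(1.007825) + 82(1.00866) = 65.508625 + 82.71012 = 148.218745 amu
Mass defect Δm = 148.218745 − 146.936610 = 1.282135 amu
Converting to energy: 1.282135 amu × 931.49 MeV/amu = 1194.30 MeV
BE/A = 1194.30 MeV / 147 = 8.124 MeV/nucleon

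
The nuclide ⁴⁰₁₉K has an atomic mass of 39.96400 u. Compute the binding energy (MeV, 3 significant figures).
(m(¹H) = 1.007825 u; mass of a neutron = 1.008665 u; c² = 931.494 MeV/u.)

342 MeV

Total constituent mass: 19 × 1.007825 + 21 × 1.008665 = 40.330640 u
Mass defect Δm = 40.330640 − 39.96400 = 0.366640 u
E_B = 0.366640 × 931.494 = 341.523 MeV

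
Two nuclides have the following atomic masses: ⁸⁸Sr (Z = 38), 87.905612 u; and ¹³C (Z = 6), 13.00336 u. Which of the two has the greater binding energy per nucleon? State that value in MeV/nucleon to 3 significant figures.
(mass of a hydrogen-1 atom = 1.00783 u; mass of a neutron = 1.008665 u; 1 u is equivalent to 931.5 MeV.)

⁸⁸Sr: Σm = 38(1.00783) + 50(1.008665) = 88.730790 u; Δm = 0.825178 u; E_B = 768.65 MeV; E_B/A = 8.7347 MeV
¹³C: Σm = 6(1.00783) + 7(1.008665) = 13.107635 u; Δm = 0.104275 u; E_B = 97.132 MeV; E_B/A = 7.472 MeV
⁸⁸Sr has the higher binding energy per nucleon, so it is the more tightly bound nucleus.

⁸⁸Sr; 8.73 MeV/nucleon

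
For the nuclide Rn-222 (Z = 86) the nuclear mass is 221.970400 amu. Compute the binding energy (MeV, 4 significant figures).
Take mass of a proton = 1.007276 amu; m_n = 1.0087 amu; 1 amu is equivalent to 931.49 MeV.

Σm = 86·m_p + 136·m_n = 86.625736 + 137.1832 = 223.808936 amu
The mass defect is 223.808936 − 221.970400 = 1.838536 amu.
E_B = 1.838536 × 931.49 = 1712.58 MeV

1713 MeV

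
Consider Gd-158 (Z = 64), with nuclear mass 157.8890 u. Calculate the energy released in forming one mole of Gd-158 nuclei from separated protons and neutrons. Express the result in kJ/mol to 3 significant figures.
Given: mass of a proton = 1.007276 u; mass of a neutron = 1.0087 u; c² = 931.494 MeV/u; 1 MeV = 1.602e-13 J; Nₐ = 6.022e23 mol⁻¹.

1.25e+11 kJ/mol

Total constituent mass: 64 × 1.007276 + 94 × 1.0087 = 159.283464 u
Δm = 159.283464 − 157.8890 = 1.394464 u
E_B = 1.394464 × 931.494 = 1298.93 MeV
Per nucleus in joules: 1298.93 MeV × 1.602e-13 J/MeV = 2.0809e-10 J
Per mole: 2.0809e-10 J × 6.022e23 mol⁻¹ = 1.2531e+14 J/mol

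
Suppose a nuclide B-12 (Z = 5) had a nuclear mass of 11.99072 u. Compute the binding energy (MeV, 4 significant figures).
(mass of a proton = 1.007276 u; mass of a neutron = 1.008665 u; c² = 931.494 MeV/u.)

Mass of separated nucleons = 5(1.007276) + 7(1.008665) = 5.036380 + 7.060655 = 12.097035 u
Δm = 12.097035 − 11.99072 = 0.106315 u
Converting to energy: 0.106315 u × 931.494 MeV/u = 99.0318 MeV

99.03 MeV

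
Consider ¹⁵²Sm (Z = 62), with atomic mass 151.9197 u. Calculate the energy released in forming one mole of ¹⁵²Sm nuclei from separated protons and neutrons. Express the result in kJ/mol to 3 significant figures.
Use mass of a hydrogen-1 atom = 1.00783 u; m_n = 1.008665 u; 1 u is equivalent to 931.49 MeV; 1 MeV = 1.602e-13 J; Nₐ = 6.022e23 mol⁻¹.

Z = 62, so N = A − Z = 152 − 62 = 90.
Total constituent mass: 62 × 1.00783 + 90 × 1.008665 = 153.265310 u
Δm = 153.265310 − 151.9197 = 1.345610 u
Converting to energy: 1.345610 u × 931.49 MeV/u = 1253.42 MeV
Per nucleus in joules: 1253.42 MeV × 1.602e-13 J/MeV = 2.0080e-10 J
Per mole: 2.0080e-10 J × 6.022e23 mol⁻¹ = 1.2092e+14 J/mol

1.21e+11 kJ/mol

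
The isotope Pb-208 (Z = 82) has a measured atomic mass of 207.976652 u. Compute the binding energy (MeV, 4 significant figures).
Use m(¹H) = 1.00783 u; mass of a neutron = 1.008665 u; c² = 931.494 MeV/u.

With 82 protons and 126 neutrons (A = 208):
Total constituent mass: 82 × 1.00783 + 126 × 1.008665 = 209.733850 u
The mass defect is 209.733850 − 207.976652 = 1.757198 u.
E_B = 1.757198 × 931.494 = 1636.82 MeV

1637 MeV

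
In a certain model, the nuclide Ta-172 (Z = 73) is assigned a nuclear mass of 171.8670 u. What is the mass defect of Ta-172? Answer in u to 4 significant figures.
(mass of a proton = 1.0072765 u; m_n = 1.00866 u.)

1.522 u

The nucleus contains 73 protons and 172 − 73 = 99 neutrons.
Total constituent mass: 73 × 1.0072765 + 99 × 1.00866 = 173.3885245 u
Δm = 173.3885245 − 171.8670 = 1.5215245 u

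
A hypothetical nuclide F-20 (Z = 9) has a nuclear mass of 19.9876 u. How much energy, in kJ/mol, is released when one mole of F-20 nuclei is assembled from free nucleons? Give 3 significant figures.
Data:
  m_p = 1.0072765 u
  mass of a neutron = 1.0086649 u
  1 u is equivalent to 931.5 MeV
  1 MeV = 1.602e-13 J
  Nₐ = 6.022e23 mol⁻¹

1.56e+10 kJ/mol

The nucleus contains 9 protons and 20 − 9 = 11 neutrons.
Σm = 9·m_p + 11·m_n = 9.0654885 + 11.0953139 = 20.1608024 u
Δm = 20.1608024 − 19.9876 = 0.1732024 u
Converting to energy: 0.1732024 u × 931.5 MeV/u = 161.338 MeV
Per nucleus in joules: 161.338 MeV × 1.602e-13 J/MeV = 2.5846e-11 J
Per mole: 2.5846e-11 J × 6.022e23 mol⁻¹ = 1.5564e+13 J/mol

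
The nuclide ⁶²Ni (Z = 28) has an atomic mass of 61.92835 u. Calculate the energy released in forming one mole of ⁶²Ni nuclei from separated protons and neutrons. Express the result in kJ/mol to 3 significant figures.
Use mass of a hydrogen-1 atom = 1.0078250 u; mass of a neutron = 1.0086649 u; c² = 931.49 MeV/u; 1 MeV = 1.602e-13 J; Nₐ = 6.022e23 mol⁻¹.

5.26e+10 kJ/mol

Total constituent mass: 28 × 1.0078250 + 34 × 1.0086649 = 62.5137066 u
The mass defect is 62.5137066 − 61.92835 = 0.5853566 u.
E_B = 0.5853566 × 931.49 = 545.254 MeV
Per nucleus in joules: 545.254 MeV × 1.602e-13 J/MeV = 8.7350e-11 J
Per mole: 8.7350e-11 J × 6.022e23 mol⁻¹ = 5.2602e+13 J/mol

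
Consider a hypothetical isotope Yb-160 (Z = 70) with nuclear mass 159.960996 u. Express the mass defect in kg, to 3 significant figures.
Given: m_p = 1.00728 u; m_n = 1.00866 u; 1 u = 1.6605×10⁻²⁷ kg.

Total constituent mass: 70 × 1.00728 + 90 × 1.00866 = 161.28900 u
Mass defect Δm = 161.28900 − 159.960996 = 1.328004 u
In SI units: 1.328004 u × 1.6605×10⁻²⁷ kg/u = 2.2052e-27 kg

2.21e-27 kg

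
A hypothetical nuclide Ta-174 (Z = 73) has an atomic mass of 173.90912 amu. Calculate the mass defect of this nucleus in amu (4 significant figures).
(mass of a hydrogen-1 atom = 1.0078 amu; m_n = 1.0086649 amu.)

1.535 amu

The nucleus contains 73 protons and 174 − 73 = 101 neutrons.
Σm = 73·m(¹H) + 101·m_n = 73.5694 + 101.8751549 = 175.4445549 amu
Mass defect Δm = 175.4445549 − 173.90912 = 1.5354349 amu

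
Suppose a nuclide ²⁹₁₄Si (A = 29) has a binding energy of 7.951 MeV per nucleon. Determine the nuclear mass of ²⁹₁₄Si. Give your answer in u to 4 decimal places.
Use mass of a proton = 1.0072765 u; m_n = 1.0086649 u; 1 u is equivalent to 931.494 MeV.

28.9843 u

Total binding energy = 29 × 7.951 = 230.579 MeV
Mass defect = 230.579 MeV / (931.494 MeV/u) = 0.247537 u
Constituent mass = 14(1.0072765) + 15(1.0086649) = 29.2318445 u
Nuclear mass = 29.2318445 − 0.247537 = 28.9843075 u ≈ 28.9843 u (to 4 decimal places)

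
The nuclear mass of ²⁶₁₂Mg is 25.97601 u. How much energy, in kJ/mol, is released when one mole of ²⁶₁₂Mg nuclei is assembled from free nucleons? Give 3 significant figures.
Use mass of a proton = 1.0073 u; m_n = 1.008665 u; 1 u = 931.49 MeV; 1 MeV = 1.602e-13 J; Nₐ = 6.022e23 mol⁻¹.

2.09e+10 kJ/mol

The nucleus contains 12 protons and 26 − 12 = 14 neutrons.
Mass of separated nucleons = 12(1.0073) + 14(1.008665) = 12.0876 + 14.121310 = 26.208910 u
Δm = 26.208910 − 25.97601 = 0.232900 u
Converting to energy: 0.232900 u × 931.49 MeV/u = 216.944 MeV
Per nucleus in joules: 216.944 MeV × 1.602e-13 J/MeV = 3.4754e-11 J
Per mole: 3.4754e-11 J × 6.022e23 mol⁻¹ = 2.0929e+13 J/mol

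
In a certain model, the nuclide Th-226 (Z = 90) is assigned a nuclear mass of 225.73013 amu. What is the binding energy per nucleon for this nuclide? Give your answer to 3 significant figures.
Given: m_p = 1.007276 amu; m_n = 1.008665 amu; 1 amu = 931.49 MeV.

Z = 90, so N = A − Z = 226 − 90 = 136.
Mass of separated nucleons = 90(1.007276) + 136(1.008665) = 90.654840 + 137.178440 = 227.833280 amu
The mass defect is 227.833280 − 225.73013 = 2.103150 amu.
Converting to energy: 2.103150 amu × 931.49 MeV/amu = 1959.06 MeV
BE/A = 1959.06 MeV / 226 = 8.668 MeV/nucleon

8.67 MeV/nucleon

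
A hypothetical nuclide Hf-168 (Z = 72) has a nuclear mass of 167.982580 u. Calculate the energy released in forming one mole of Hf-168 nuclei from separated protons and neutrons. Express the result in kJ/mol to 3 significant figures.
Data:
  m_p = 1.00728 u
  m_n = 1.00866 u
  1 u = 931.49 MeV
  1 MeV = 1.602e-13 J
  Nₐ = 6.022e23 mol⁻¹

The nucleus contains 72 protons and 168 − 72 = 96 neutrons.
Σm = 72·m_p + 96·m_n = 72.52416 + 96.83136 = 169.35552 u
The mass defect is 169.35552 − 167.982580 = 1.372940 u.
Binding energy = Δm·c² = 1.372940 × 931.49 MeV/u = 1278.88 MeV
Per nucleus in joules: 1278.88 MeV × 1.602e-13 J/MeV = 2.0488e-10 J
Per mole: 2.0488e-10 J × 6.022e23 mol⁻¹ = 1.2338e+14 J/mol

1.23e+11 kJ/mol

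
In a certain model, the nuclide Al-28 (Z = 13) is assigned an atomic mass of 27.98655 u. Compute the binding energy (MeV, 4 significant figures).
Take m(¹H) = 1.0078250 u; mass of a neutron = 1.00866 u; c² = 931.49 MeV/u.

The nucleus contains 13 protons and 28 − 13 = 15 neutrons.
Mass of separated nucleons = 13(1.0078250) + 15(1.00866) = 13.1017250 + 15.12990 = 28.2316250 u
The mass defect is 28.2316250 − 27.98655 = 0.2450750 u.
E_B = 0.2450750 × 931.49 = 228.285 MeV

228.3 MeV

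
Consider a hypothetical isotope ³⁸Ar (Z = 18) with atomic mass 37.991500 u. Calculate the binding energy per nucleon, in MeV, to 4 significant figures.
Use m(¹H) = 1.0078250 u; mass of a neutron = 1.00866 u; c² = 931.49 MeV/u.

With 18 protons and 20 neutrons (A = 38):
Total constituent mass: 18 × 1.0078250 + 20 × 1.00866 = 38.3140500 u
The mass defect is 38.3140500 − 37.991500 = 0.3225500 u.
Binding energy = Δm·c² = 0.3225500 × 931.49 MeV/u = 300.452 MeV
BE/A = 300.452 MeV / 38 = 7.907 MeV/nucleon

7.907 MeV/nucleon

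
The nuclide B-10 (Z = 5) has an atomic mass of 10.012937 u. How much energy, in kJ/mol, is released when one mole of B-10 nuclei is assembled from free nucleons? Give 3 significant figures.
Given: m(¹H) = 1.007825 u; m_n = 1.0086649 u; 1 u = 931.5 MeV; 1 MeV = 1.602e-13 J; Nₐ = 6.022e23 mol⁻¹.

6.25e+09 kJ/mol

With 5 protons and 5 neutrons (A = 10):
Σm = 5·m(¹H) + 5·m_n = 5.039125 + 5.0433245 = 10.0824495 u
The mass defect is 10.0824495 − 10.012937 = 0.0695125 u.
Converting to energy: 0.0695125 u × 931.5 MeV/u = 64.7509 MeV
Per nucleus in joules: 64.7509 MeV × 1.602e-13 J/MeV = 1.0373e-11 J
Per mole: 1.0373e-11 J × 6.022e23 mol⁻¹ = 6.2466e+12 J/mol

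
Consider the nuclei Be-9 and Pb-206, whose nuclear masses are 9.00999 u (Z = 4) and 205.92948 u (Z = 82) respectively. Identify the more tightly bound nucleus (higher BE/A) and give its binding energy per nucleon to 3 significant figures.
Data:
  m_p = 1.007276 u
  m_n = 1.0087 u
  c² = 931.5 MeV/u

Pb-206; 7.89 MeV/nucleon

Be-9: Σm = 4(1.007276) + 5(1.0087) = 9.072604 u; Δm = 0.062614 u; E_B = 58.325 MeV; E_B/A = 6.481 MeV
Pb-206: Σm = 82(1.007276) + 124(1.0087) = 207.675432 u; Δm = 1.745952 u; E_B = 1626.35 MeV; E_B/A = 7.8949 MeV
Pb-206 has the higher binding energy per nucleon, so it is the more tightly bound nucleus.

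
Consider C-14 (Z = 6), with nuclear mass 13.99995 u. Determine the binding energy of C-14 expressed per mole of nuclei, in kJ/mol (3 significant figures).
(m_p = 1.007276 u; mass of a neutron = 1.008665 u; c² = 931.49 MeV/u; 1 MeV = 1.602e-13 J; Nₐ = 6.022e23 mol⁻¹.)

1.02e+10 kJ/mol

The nucleus contains 6 protons and 14 − 6 = 8 neutrons.
Total constituent mass: 6 × 1.007276 + 8 × 1.008665 = 14.112976 u
The mass defect is 14.112976 − 13.99995 = 0.113026 u.
Binding energy = Δm·c² = 0.113026 × 931.49 MeV/u = 105.283 MeV
Per nucleus in joules: 105.283 MeV × 1.602e-13 J/MeV = 1.6866e-11 J
Per mole: 1.6866e-11 J × 6.022e23 mol⁻¹ = 1.0157e+13 J/mol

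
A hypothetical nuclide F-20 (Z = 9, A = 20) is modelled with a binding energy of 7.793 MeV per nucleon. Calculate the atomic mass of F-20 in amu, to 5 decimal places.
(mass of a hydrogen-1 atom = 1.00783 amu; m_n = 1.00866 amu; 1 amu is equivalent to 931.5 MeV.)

19.99841 amu

Total binding energy = 20 × 7.793 = 155.860 MeV
Mass defect = 155.860 MeV / (931.5 MeV/amu) = 0.1673215 amu
Constituent mass = 9(1.00783) + 11(1.00866) = 20.16573 amu
Atomic mass = 20.16573 − 0.1673215 = 19.9984085 amu ≈ 19.99841 amu (to 5 decimal places)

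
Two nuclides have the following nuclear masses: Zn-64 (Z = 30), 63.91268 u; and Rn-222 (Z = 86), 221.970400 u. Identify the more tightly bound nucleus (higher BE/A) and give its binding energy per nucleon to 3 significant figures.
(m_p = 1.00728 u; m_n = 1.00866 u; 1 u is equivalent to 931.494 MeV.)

Zn-64: Σm = 30(1.00728) + 34(1.00866) = 64.51284 u; Δm = 0.60016 u; E_B = 559.05 MeV; E_B/A = 8.735 MeV
Rn-222: Σm = 86(1.00728) + 136(1.00866) = 223.80384 u; Δm = 1.833440 u; E_B = 1707.8 MeV; E_B/A = 7.693 MeV
Zn-64 has the higher binding energy per nucleon, so it is the more tightly bound nucleus.

Zn-64; 8.74 MeV/nucleon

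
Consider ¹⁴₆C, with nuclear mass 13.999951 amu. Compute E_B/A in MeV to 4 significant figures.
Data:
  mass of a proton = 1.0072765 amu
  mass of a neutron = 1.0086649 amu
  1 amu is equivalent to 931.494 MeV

Mass of separated nucleons = 6(1.0072765) + 8(1.0086649) = 6.0436590 + 8.0693192 = 14.1129782 amu
Mass defect Δm = 14.1129782 − 13.999951 = 0.1130272 amu
Binding energy = Δm·c² = 0.1130272 × 931.494 MeV/amu = 105.284 MeV
BE/A = 105.284 MeV / 14 = 7.520 MeV/nucleon

7.520 MeV/nucleon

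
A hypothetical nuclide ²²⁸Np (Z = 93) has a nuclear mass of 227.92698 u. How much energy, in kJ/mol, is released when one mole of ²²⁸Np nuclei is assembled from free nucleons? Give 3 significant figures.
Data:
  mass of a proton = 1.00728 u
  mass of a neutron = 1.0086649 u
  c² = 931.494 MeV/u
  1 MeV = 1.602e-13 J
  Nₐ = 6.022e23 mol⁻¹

Z = 93, so N = A − Z = 228 − 93 = 135.
Σm = 93·m_p + 135·m_n = 93.67704 + 136.1697615 = 229.8468015 u
Mass defect Δm = 229.8468015 − 227.92698 = 1.9198215 u
E_B = 1.9198215 × 931.494 = 1788.30 MeV
Per nucleus in joules: 1788.30 MeV × 1.602e-13 J/MeV = 2.8649e-10 J
Per mole: 2.8649e-10 J × 6.022e23 mol⁻¹ = 1.7252e+14 J/mol

1.73e+11 kJ/mol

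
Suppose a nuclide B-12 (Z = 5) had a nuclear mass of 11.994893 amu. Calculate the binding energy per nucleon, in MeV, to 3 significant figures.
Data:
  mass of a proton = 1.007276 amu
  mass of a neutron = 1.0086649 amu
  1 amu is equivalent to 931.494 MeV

Z = 5, so N = A − Z = 12 − 5 = 7.
Σm = 5·m_p + 7·m_n = 5.036380 + 7.0606543 = 12.0970343 amu
The mass defect is 12.0970343 − 11.994893 = 0.1021413 amu.
Converting to energy: 0.1021413 amu × 931.494 MeV/amu = 95.1440 MeV
BE/A = 95.1440 MeV / 12 = 7.929 MeV/nucleon

7.93 MeV/nucleon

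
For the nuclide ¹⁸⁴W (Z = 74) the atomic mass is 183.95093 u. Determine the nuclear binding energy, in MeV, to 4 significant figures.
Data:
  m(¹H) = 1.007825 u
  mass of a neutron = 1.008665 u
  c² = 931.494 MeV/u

1473 MeV

Z = 74, so N = A − Z = 184 − 74 = 110.
Mass of separated nucleons = 74(1.007825) + 110(1.008665) = 74.579050 + 110.953150 = 185.532200 u
The mass defect is 185.532200 − 183.95093 = 1.581270 u.
Binding energy = Δm·c² = 1.581270 × 931.494 MeV/u = 1472.94 MeV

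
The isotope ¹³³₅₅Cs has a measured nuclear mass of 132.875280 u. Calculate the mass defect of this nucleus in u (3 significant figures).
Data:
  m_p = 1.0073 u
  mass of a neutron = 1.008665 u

1.20 u

With 55 protons and 78 neutrons (A = 133):
Σm = 55·m_p + 78·m_n = 55.4015 + 78.675870 = 134.077370 u
The mass defect is 134.077370 − 132.875280 = 1.202090 u.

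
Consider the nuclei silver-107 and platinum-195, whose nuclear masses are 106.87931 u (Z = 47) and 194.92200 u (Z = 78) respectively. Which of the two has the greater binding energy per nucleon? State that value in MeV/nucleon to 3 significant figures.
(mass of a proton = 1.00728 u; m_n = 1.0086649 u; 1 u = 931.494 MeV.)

silver-107: Σm = 47(1.00728) + 60(1.0086649) = 107.8620540 u; Δm = 0.9827440 u; E_B = 915.42 MeV; E_B/A = 8.555 MeV
platinum-195: Σm = 78(1.00728) + 117(1.0086649) = 196.5816333 u; Δm = 1.6596333 u; E_B = 1545.9 MeV; E_B/A = 7.928 MeV
silver-107 has the higher binding energy per nucleon, so it is the more tightly bound nucleus.

silver-107; 8.56 MeV/nucleon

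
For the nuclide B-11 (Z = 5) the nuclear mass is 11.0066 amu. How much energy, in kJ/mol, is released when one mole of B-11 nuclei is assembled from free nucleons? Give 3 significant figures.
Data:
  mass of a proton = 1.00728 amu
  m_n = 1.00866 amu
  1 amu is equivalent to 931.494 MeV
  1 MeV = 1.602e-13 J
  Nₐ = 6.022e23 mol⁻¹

7.35e+09 kJ/mol

With 5 protons and 6 neutrons (A = 11):
Σm = 5·m_p + 6·m_n = 5.03640 + 6.05196 = 11.08836 amu
Δm = 11.08836 − 11.0066 = 0.08176 amu
Binding energy = Δm·c² = 0.08176 × 931.494 MeV/amu = 76.1589 MeV
Per nucleus in joules: 76.1589 MeV × 1.602e-13 J/MeV = 1.2201e-11 J
Per mole: 1.2201e-11 J × 6.022e23 mol⁻¹ = 7.3474e+12 J/mol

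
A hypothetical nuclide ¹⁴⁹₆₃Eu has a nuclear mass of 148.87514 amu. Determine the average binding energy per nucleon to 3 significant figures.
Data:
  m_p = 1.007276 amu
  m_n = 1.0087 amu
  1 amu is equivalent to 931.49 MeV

8.32 MeV/nucleon

Σm = 63·m_p + 86·m_n = 63.458388 + 86.7482 = 150.206588 amu
The mass defect is 150.206588 − 148.87514 = 1.331448 amu.
Converting to energy: 1.331448 amu × 931.49 MeV/amu = 1240.23 MeV
Dividing by A = 149 gives 8.324 MeV per nucleon.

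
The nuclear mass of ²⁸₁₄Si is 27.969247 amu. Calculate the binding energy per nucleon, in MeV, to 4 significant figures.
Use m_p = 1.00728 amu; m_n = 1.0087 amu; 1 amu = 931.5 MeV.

8.466 MeV/nucleon

Mass of separated nucleons = 14(1.00728) + 14(1.0087) = 14.10192 + 14.1218 = 28.22372 amu
Mass defect Δm = 28.22372 − 27.969247 = 0.254473 amu
Converting to energy: 0.254473 amu × 931.5 MeV/amu = 237.042 MeV
Per nucleon: 237.042 / 28 = 8.466 MeV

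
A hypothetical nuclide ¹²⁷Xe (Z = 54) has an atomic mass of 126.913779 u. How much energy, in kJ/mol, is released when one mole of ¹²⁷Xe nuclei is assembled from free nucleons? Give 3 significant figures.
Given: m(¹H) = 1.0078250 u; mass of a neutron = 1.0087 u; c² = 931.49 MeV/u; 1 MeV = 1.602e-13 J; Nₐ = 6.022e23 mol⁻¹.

1.03e+11 kJ/mol

With 54 protons and 73 neutrons (A = 127):
Total constituent mass: 54 × 1.0078250 + 73 × 1.0087 = 128.0576500 u
The mass defect is 128.0576500 − 126.913779 = 1.1438710 u.
E_B = 1.1438710 × 931.49 = 1065.50 MeV
Per nucleus in joules: 1065.50 MeV × 1.602e-13 J/MeV = 1.7069e-10 J
Per mole: 1.7069e-10 J × 6.022e23 mol⁻¹ = 1.0279e+14 J/mol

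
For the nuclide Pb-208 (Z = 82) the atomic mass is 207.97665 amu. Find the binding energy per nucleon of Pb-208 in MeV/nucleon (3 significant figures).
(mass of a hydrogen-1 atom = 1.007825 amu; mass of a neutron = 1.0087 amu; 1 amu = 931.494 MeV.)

With 82 protons and 126 neutrons (A = 208):
Σm = 82·m(¹H) + 126·m_n = 82.641650 + 127.0962 = 209.737850 amu
Δm = 209.737850 − 207.97665 = 1.761200 amu
Converting to energy: 1.761200 amu × 931.494 MeV/amu = 1640.55 MeV
Dividing by A = 208 gives 7.887 MeV per nucleon.

7.89 MeV/nucleon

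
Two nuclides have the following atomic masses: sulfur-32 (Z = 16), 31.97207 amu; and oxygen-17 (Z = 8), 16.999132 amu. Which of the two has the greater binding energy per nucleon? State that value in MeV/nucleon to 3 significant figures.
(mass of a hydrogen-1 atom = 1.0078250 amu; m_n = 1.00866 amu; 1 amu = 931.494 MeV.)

sulfur-32; 8.49 MeV/nucleon

sulfur-32: Σm = 16(1.0078250) + 16(1.00866) = 32.2637600 amu; Δm = 0.2916900 amu; E_B = 271.71 MeV; E_B/A = 8.491 MeV
oxygen-17: Σm = 8(1.0078250) + 9(1.00866) = 17.1405400 amu; Δm = 0.1414080 amu; E_B = 131.72 MeV; E_B/A = 7.748 MeV
sulfur-32 has the higher binding energy per nucleon, so it is the more tightly bound nucleus.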